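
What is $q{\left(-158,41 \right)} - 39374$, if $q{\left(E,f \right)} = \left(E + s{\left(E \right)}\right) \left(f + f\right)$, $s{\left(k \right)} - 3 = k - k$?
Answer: $-52084$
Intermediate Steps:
$s{\left(k \right)} = 3$ ($s{\left(k \right)} = 3 + \left(k - k\right) = 3 + 0 = 3$)
$q{\left(E,f \right)} = 2 f \left(3 + E\right)$ ($q{\left(E,f \right)} = \left(E + 3\right) \left(f + f\right) = \left(3 + E\right) 2 f = 2 f \left(3 + E\right)$)
$q{\left(-158,41 \right)} - 39374 = 2 \cdot 41 \left(3 - 158\right) - 39374 = 2 \cdot 41 \left(-155\right) - 39374 = -12710 - 39374 = -52084$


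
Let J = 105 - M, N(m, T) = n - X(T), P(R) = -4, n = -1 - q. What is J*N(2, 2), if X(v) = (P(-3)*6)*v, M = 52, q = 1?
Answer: 2438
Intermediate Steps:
n = -2 (n = -1 - 1*1 = -1 - 1 = -2)
X(v) = -24*v (X(v) = (-4*6)*v = -24*v)
N(m, T) = -2 + 24*T (N(m, T) = -2 - (-24)*T = -2 + 24*T)
J = 53 (J = 105 - 1*52 = 105 - 52 = 53)
J*N(2, 2) = 53*(-2 + 24*2) = 53*(-2 + 48) = 53*46 = 2438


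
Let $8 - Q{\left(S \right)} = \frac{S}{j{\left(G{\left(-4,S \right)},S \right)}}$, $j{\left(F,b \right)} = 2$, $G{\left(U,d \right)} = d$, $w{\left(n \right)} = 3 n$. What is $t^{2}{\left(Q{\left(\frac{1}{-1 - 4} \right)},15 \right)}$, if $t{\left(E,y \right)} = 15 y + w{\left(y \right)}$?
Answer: $72900$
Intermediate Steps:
$Q{\left(S \right)} = 8 - \frac{S}{2}$
$t{\left(E,y \right)} = 18 y$ ($t{\left(E,y \right)} = 15 y + 3 y = 18 y$)
$t^{2}{\left(Q{\left(\frac{1}{-1 - 4} \right)},15 \right)} = \left(18 \cdot 15\right)^{2} = 270^{2} = 72900$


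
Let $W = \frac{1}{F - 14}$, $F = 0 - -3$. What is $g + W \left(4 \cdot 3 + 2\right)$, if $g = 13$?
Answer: $\frac{129}{11} \approx 11.727$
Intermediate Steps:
$F = 3$ ($F = 0 + 3 = 3$)
$W = - \frac{1}{11}$ ($W = \frac{1}{3 - 14} = \frac{1}{-11} = - \frac{1}{11} \approx -0.090909$)
$g + W \left(4 \cdot 3 + 2\right) = 13 - \frac{4 \cdot 3 + 2}{11} = 13 - \frac{12 + 2}{11} = 13 - \frac{14}{11} = \frac{129}{11}$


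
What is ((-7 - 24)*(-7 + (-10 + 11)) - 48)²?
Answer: 19044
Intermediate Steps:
((-7 - 24)*(-7 + (-10 + 11)) - 48)² = (-31*(-7 + 1) - 48)² = (-31*(-6) - 48)² = (186 - 48)² = 138² = 19044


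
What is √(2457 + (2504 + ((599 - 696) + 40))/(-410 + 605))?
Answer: 47*√42510/195 ≈ 49.695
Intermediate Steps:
√(2457 + (2504 + ((599 - 696) + 40))/(-410 + 605)) = √(2457 + (2504 + (-97 + 40))/195) = √(2457 + (2504 - 57)*(1/195)) = √(2457 + 2447*(1/195)) = √(2457 + 2447/195) = √(481562/195) = 47*√42510/195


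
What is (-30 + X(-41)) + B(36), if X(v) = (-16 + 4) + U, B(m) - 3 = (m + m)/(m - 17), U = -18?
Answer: -1011/19 ≈ -53.211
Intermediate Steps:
B(m) = 3 + 2*m/(-17 + m) (B(m) = 3 + (m + m)/(m - 17) = 3 + (2*m)/(-17 + m) = 3 + 2*m/(-17 + m))
X(v) = -30 (X(v) = (-16 + 4) - 18 = -12 - 18 = -30)
(-30 + X(-41)) + B(36) = (-30 - 30) + (-51 + 5*36)/(-17 + 36) = -60 + (-51 + 180)/19 = -60 + (1/19)*129 = -60 + 129/19 = -1011/19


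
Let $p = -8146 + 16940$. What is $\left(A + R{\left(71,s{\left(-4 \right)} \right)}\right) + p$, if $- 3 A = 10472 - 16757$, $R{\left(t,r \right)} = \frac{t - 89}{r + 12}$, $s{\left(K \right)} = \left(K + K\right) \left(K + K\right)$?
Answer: $\frac{413773}{38} \approx 10889.0$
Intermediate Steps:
$s{\left(K \right)} = 4 K^{2}$ ($s{\left(K \right)} = 2 K 2 K = 4 K^{2}$)
$p = 8794$
$R{\left(t,r \right)} = \frac{-89 + t}{12 + r}$
$A = 2095$ ($A = - \frac{10472 - 16757}{3} = \left(- \frac{1}{3}\right) \left(-6285\right) = 2095$)
$\left(A + R{\left(71,s{\left(-4 \right)} \right)}\right) + p = \left(2095 + \frac{-89 + 71}{12 + 4 \left(-4\right)^{2}}\right) + 8794 = \left(2095 + \frac{1}{12 + 4 \cdot 16} \left(-18\right)\right) + 8794 = \left(2095 + \frac{1}{12 + 64} \left(-18\right)\right) + 8794 = \left(2095 + \frac{1}{76} \left(-18\right)\right) + 8794 = \left(2095 - \frac{9}{38}\right) + 8794 = \frac{79601}{38} + 8794 = \frac{413773}{38}$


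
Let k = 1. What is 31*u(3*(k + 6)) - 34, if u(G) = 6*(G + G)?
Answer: 7778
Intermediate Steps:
u(G) = 12*G (u(G) = 6*(2*G) = 12*G)
31*u(3*(k + 6)) - 34 = 31*(12*(3*(1 + 6))) - 34 = 31*(12*(3*7)) - 34 = 31*(12*21) - 34 = 31*252 - 34 = 7812 - 34 = 7778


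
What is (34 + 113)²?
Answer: 21609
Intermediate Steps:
(34 + 113)² = 147² = 21609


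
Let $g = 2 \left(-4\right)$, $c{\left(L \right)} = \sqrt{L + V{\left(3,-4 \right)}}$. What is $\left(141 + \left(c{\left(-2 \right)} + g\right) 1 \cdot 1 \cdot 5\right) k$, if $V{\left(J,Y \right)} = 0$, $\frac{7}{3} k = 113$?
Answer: $\frac{34239}{7} + \frac{1695 i \sqrt{2}}{7} \approx 4891.3 + 342.44 i$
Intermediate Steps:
$k = \frac{339}{7}$ ($k = \frac{3}{7} \cdot 113 = \frac{339}{7} \approx 48.429$)
$c{\left(L \right)} = \sqrt{L}$ ($c{\left(L \right)} = \sqrt{L + 0} = \sqrt{L}$)
$g = -8$
$\left(141 + \left(c{\left(-2 \right)} + g\right) 1 \cdot 1 \cdot 5\right) k = \left(141 + \left(\sqrt{-2} - 8\right) 1 \cdot 1 \cdot 5\right) \frac{339}{7} = \left(141 + \left(i \sqrt{2} - 8\right) 1 \cdot 5\right) \frac{339}{7} = \left(141 + \left(-8 + i \sqrt{2}\right) 5\right) \frac{339}{7} = \left(141 - \left(40 - 5 i \sqrt{2}\right)\right) \frac{339}{7} = \left(101 + 5 i \sqrt{2}\right) \frac{339}{7} = \frac{34239}{7} + \frac{1695 i \sqrt{2}}{7}$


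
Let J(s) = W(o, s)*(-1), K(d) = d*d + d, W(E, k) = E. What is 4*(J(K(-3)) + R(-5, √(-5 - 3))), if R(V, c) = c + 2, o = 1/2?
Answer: 6 + 8*I*√2 ≈ 6.0 + 11.314*I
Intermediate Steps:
o = ½ (o = 1*(½) = ½ ≈ 0.50000)
K(d) = d + d² (K(d) = d² + d = d + d²)
J(s) = -½ (J(s) = (½)*(-1) = -½)
R(V, c) = 2 + c
4*(J(K(-3)) + R(-5, √(-5 - 3))) = 4*(-½ + (2 + √(-5 - 3))) = 4*(-½ + (2 + √(-8))) = 4*(-½ + (2 + 2*I*√2)) = 4*(3/2 + 2*I*√2) = 6 + 8*I*√2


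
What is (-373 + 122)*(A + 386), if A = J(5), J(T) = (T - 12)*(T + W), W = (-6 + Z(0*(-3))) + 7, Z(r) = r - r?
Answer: -86344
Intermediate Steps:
Z(r) = 0
W = 1 (W = (-6 + 0) + 7 = -6 + 7 = 1)
J(T) = (1 + T)*(-12 + T) (J(T) = (T - 12)*(T + 1) = (-12 + T)*(1 + T) = (1 + T)*(-12 + T))
A = -42 (A = -12 + 5² - 11*5 = -12 + 25 - 55 = -42)
(-373 + 122)*(A + 386) = (-373 + 122)*(-42 + 386) = -251*344 = -86344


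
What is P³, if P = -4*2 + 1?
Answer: -343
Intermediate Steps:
P = -7 (P = -8 + 1 = -7)
P³ = (-7)³ = -343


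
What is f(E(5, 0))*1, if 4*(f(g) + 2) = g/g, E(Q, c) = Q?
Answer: -7/4 ≈ -1.7500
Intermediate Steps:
f(g) = -7/4 (f(g) = -2 + (g/g)/4 = -2 + (¼)*1 = -2 + ¼ = -7/4)
f(E(5, 0))*1 = -7/4*1 = -7/4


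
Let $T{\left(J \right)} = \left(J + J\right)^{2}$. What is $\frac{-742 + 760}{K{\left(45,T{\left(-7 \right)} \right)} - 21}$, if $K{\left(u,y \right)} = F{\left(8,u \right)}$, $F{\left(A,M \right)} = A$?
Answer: $- \frac{18}{13} \approx -1.3846$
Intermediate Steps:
$T{\left(J \right)} = 4 J^{2}$ ($T{\left(J \right)} = \left(2 J\right)^{2} = 4 J^{2}$)
$K{\left(u,y \right)} = 8$
$\frac{-742 + 760}{K{\left(45,T{\left(-7 \right)} \right)} - 21} = \frac{-742 + 760}{8 - 21} = \frac{18}{-13} = 18 \left(- \frac{1}{13}\right) = - \frac{18}{13}$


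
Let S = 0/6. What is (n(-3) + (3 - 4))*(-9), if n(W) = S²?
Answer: 9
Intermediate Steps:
S = 0 (S = 0*(⅙) = 0)
n(W) = 0 (n(W) = 0² = 0)
(n(-3) + (3 - 4))*(-9) = (0 + (3 - 4))*(-9) = (0 - 1)*(-9) = -1*(-9) = 9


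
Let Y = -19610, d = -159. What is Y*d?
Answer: 3117990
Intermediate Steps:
Y*d = -19610*(-159) = 3117990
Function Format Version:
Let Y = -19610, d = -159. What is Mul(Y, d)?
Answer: 3117990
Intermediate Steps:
Mul(Y, d) = Mul(-19610, -159) = 3117990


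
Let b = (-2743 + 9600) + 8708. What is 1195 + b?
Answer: 16760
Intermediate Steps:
b = 15565 (b = 6857 + 8708 = 15565)
1195 + b = 1195 + 15565 = 16760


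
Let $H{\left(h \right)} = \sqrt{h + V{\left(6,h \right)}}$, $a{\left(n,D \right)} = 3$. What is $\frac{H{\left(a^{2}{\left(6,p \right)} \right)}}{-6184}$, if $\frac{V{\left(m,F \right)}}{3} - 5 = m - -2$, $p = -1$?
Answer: $- \frac{\sqrt{3}}{1546} \approx -0.0011203$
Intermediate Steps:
$V{\left(m,F \right)} = 21 + 3 m$ ($V{\left(m,F \right)} = 15 + 3 \left(m - -2\right) = 15 + 3 \left(m + 2\right) = 15 + 3 \left(2 + m\right) = 15 + \left(6 + 3 m\right) = 21 + 3 m$)
$H{\left(h \right)} = \sqrt{39 + h}$ ($H{\left(h \right)} = \sqrt{h + \left(21 + 3 \cdot 6\right)} = \sqrt{h + \left(21 + 18\right)} = \sqrt{h + 39} = \sqrt{39 + h}$)
$\frac{H{\left(a^{2}{\left(6,p \right)} \right)}}{-6184} = \frac{\sqrt{39 + 3^{2}}}{-6184} = \sqrt{39 + 9} \left(- \frac{1}{6184}\right) = \sqrt{48} \left(- \frac{1}{6184}\right) = 4 \sqrt{3} \left(- \frac{1}{6184}\right) = - \frac{\sqrt{3}}{1546}$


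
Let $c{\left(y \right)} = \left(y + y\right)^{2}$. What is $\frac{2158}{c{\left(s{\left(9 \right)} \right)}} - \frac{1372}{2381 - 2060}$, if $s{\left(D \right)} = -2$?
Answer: $\frac{335383}{2568} \approx 130.6$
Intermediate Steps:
$c{\left(y \right)} = 4 y^{2}$ ($c{\left(y \right)} = \left(2 y\right)^{2} = 4 y^{2}$)
$\frac{2158}{c{\left(s{\left(9 \right)} \right)}} - \frac{1372}{2381 - 2060} = \frac{2158}{4 \left(-2\right)^{2}} - \frac{1372}{2381 - 2060} = \frac{2158}{4 \cdot 4} - \frac{1372}{2381 - 2060} = \frac{2158}{16} - \frac{1372}{321} = 2158 \cdot \frac{1}{16} - \frac{1372}{321} = \frac{1079}{8} - \frac{1372}{321} = \frac{335383}{2568}$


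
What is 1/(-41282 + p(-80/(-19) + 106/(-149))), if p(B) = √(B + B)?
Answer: -58434671/2412300078316 - √14021943/2412300078316 ≈ -2.4225e-5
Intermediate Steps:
p(B) = √2*√B (p(B) = √(2*B) = √2*√B)
1/(-41282 + p(-80/(-19) + 106/(-149))) = 1/(-41282 + √2*√(-80/(-19) + 106/(-149))) = 1/(-41282 + √2*√(-80*(-1/19) + 106*(-1/149))) = 1/(-41282 + √2*√(80/19 - 106/149)) = 1/(-41282 + √2*√(9906/2831)) = 1/(-41282 + √2*(√28043886/2831)) = 1/(-41282 + 2*√14021943/2831)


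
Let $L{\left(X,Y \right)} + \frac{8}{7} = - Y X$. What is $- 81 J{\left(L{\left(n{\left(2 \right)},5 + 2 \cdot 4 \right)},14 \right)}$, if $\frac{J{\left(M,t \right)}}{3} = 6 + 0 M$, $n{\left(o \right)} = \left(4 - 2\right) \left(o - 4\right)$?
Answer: $-1458$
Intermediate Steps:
$n{\left(o \right)} = -8 + 2 o$ ($n{\left(o \right)} = 2 \left(-4 + o\right) = -8 + 2 o$)
$L{\left(X,Y \right)} = - \frac{8}{7} - X Y$ ($L{\left(X,Y \right)} = - \frac{8}{7} - Y X = - \frac{8}{7} - X Y$)
$J{\left(M,t \right)} = 18$ ($J{\left(M,t \right)} = 3 \left(6 + 0 M\right) = 3 \left(6 + 0\right) = 3 \cdot 6 = 18$)
$- 81 J{\left(L{\left(n{\left(2 \right)},5 + 2 \cdot 4 \right)},14 \right)} = \left(-81\right) 18 = -1458$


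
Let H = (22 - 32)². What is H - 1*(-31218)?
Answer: 31318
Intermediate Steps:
H = 100 (H = (-10)² = 100)
H - 1*(-31218) = 100 - 1*(-31218) = 100 + 31218 = 31318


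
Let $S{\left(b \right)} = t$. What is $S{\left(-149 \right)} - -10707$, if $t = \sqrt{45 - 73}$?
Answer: $10707 + 2 i \sqrt{7} \approx 10707.0 + 5.2915 i$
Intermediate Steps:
$t = 2 i \sqrt{7}$ ($t = \sqrt{-28} = 2 i \sqrt{7} \approx 5.2915 i$)
$S{\left(b \right)} = 2 i \sqrt{7}$
$S{\left(-149 \right)} - -10707 = 2 i \sqrt{7} - -10707 = 2 i \sqrt{7} + 10707 = 10707 + 2 i \sqrt{7}$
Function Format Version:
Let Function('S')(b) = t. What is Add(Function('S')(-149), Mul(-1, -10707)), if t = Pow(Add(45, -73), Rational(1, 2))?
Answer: Add(10707, Mul(2, I, Pow(7, Rational(1, 2)))) ≈ Add(10707., Mul(5.2915, I))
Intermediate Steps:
t = Mul(2, I, Pow(7, Rational(1, 2))) (t = Pow(-28, Rational(1, 2)) = Mul(2, I, Pow(7, Rational(1, 2))) ≈ Mul(5.2915, I))
Function('S')(b) = Mul(2, I, Pow(7, Rational(1, 2)))
Add(Function('S')(-149), Mul(-1, -10707)) = Add(Mul(2, I, Pow(7, Rational(1, 2))), Mul(-1, -10707)) = Add(Mul(2, I, Pow(7, Rational(1, 2))), 10707) = Add(10707, Mul(2, I, Pow(7, Rational(1, 2))))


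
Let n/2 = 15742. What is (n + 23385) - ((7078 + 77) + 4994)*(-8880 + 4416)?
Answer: 54288005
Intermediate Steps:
n = 31484 (n = 2*15742 = 31484)
(n + 23385) - ((7078 + 77) + 4994)*(-8880 + 4416) = (31484 + 23385) - ((7078 + 77) + 4994)*(-8880 + 4416) = 54869 - (7155 + 4994)*(-4464) = 54869 - 12149*(-4464) = 54869 - 1*(-54233136) = 54869 + 54233136 = 54288005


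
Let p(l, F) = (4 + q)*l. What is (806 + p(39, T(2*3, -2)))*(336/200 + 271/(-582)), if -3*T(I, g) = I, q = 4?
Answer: 9876971/7275 ≈ 1357.7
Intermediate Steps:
T(I, g) = -I/3
p(l, F) = 8*l (p(l, F) = (4 + 4)*l = 8*l)
(806 + p(39, T(2*3, -2)))*(336/200 + 271/(-582)) = (806 + 8*39)*(336/200 + 271/(-582)) = (806 + 312)*(336*(1/200) + 271*(-1/582)) = 1118*(42/25 - 271/582) = 1118*(17669/14550) = 9876971/7275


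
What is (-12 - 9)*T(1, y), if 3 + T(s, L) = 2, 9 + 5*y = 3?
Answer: 21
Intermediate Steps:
y = -6/5 (y = -9/5 + (⅕)*3 = -9/5 + ⅗ = -6/5 ≈ -1.2000)
T(s, L) = -1 (T(s, L) = -3 + 2 = -1)
(-12 - 9)*T(1, y) = (-12 - 9)*(-1) = -21*(-1) = 21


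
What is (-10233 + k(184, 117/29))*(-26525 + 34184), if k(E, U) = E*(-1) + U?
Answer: -2312834184/29 ≈ -7.9753e+7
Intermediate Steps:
k(E, U) = U - E (k(E, U) = -E + U = U - E)
(-10233 + k(184, 117/29))*(-26525 + 34184) = (-10233 + (117/29 - 1*184))*(-26525 + 34184) = (-10233 + (117*(1/29) - 184))*7659 = (-10233 + (117/29 - 184))*7659 = (-10233 - 5219/29)*7659 = -301976/29*7659 = -2312834184/29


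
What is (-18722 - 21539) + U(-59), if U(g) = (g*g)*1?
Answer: -36780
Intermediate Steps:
U(g) = g² (U(g) = g²*1 = g²)
(-18722 - 21539) + U(-59) = (-18722 - 21539) + (-59)² = -40261 + 3481 = -36780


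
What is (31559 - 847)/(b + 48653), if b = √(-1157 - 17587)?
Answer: 135839176/215193923 - 5584*I*√4686/215193923 ≈ 0.63124 - 0.0017763*I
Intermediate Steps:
b = 2*I*√4686 (b = √(-18744) = 2*I*√4686 ≈ 136.91*I)
(31559 - 847)/(b + 48653) = (31559 - 847)/(2*I*√4686 + 48653) = 30712/(48653 + 2*I*√4686)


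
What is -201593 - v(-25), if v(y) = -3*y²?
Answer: -199718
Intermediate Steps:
-201593 - v(-25) = -201593 - (-3)*(-25)² = -201593 - (-3)*625 = -201593 - 1*(-1875) = -201593 + 1875 = -199718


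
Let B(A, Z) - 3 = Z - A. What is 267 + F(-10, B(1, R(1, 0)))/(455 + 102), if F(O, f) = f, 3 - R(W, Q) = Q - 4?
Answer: 148728/557 ≈ 267.02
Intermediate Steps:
R(W, Q) = 7 - Q (R(W, Q) = 3 - (Q - 4) = 3 - (-4 + Q) = 3 + (4 - Q) = 7 - Q)
B(A, Z) = 3 + Z - A (B(A, Z) = 3 + (Z - A) = 3 + Z - A)
267 + F(-10, B(1, R(1, 0)))/(455 + 102) = 267 + (3 + (7 - 1*0) - 1*1)/(455 + 102) = 267 + (3 + (7 + 0) - 1)/557 = 267 + (3 + 7 - 1)*(1/557) = 267 + 9*(1/557) = 267 + 9/557 = 148728/557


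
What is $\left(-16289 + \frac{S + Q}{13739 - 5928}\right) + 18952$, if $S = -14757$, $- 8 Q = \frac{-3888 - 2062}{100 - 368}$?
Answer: $\frac{22282520417}{8373392} \approx 2661.1$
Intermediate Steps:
$Q = - \frac{2975}{1072}$ ($Q = - \frac{\left(-3888 - 2062\right) \frac{1}{100 - 368}}{8} = - \frac{\left(-5950\right) \frac{1}{-268}}{8} = - \frac{\left(-5950\right) \left(- \frac{1}{268}\right)}{8} = \left(- \frac{1}{8}\right) \frac{2975}{134} = - \frac{2975}{1072} \approx -2.7752$)
$\left(-16289 + \frac{S + Q}{13739 - 5928}\right) + 18952 = \left(-16289 + \frac{-14757 - \frac{2975}{1072}}{13739 - 5928}\right) + 18952 = \left(-16289 - \frac{15822479}{1072 \cdot 7811}\right) + 18952 = \left(-16289 - \frac{15822479}{8373392}\right) + 18952 = - \frac{136410004767}{8373392} + 18952 = \frac{22282520417}{8373392}$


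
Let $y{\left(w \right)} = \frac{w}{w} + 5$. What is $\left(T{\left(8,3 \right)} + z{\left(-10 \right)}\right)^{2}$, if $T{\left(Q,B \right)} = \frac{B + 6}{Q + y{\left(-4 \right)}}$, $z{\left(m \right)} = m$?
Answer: $\frac{17161}{196} \approx 87.556$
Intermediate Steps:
$y{\left(w \right)} = 6$ ($y{\left(w \right)} = 1 + 5 = 6$)
$T{\left(Q,B \right)} = \frac{6 + B}{6 + Q}$ ($T{\left(Q,B \right)} = \frac{B + 6}{Q + 6} = \frac{6 + B}{6 + Q}$)
$\left(T{\left(8,3 \right)} + z{\left(-10 \right)}\right)^{2} = \left(\frac{6 + 3}{6 + 8} - 10\right)^{2} = \left(\frac{1}{14} \cdot 9 - 10\right)^{2} = \left(\frac{9}{14} - 10\right)^{2} = \left(- \frac{131}{14}\right)^{2} = \frac{17161}{196}$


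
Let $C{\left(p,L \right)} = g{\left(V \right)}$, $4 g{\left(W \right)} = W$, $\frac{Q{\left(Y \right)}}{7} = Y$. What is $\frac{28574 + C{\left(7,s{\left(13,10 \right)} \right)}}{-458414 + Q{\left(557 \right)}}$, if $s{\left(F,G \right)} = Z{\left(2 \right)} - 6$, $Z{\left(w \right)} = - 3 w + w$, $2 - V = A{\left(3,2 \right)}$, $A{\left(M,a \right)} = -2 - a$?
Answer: $- \frac{57151}{909030} \approx -0.06287$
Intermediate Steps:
$Q{\left(Y \right)} = 7 Y$
$V = 6$ ($V = 2 - \left(-2 - 2\right) = 2 - -4 = 2 + 4 = 6$)
$Z{\left(w \right)} = - 2 w$
$g{\left(W \right)} = \frac{W}{4}$
$s{\left(F,G \right)} = -10$ ($s{\left(F,G \right)} = \left(-2\right) 2 - 6 = -4 - 6 = -10$)
$C{\left(p,L \right)} = \frac{3}{2}$ ($C{\left(p,L \right)} = \frac{1}{4} \cdot 6 = \frac{3}{2}$)
$\frac{28574 + C{\left(7,s{\left(13,10 \right)} \right)}}{-458414 + Q{\left(557 \right)}} = \frac{28574 + \frac{3}{2}}{-458414 + 7 \cdot 557} = \frac{57151}{2 \left(-458414 + 3899\right)} = \frac{57151}{2 \left(-454515\right)} = \frac{57151}{2} \left(- \frac{1}{454515}\right) = - \frac{57151}{909030}$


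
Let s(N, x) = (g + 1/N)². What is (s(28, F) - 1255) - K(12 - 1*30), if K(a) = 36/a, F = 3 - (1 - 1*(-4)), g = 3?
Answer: -975127/784 ≈ -1243.8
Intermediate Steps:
F = -2 (F = 3 - (1 + 4) = 3 - 1*5 = 3 - 5 = -2)
s(N, x) = (3 + 1/N)²
(s(28, F) - 1255) - K(12 - 1*30) = ((1 + 3*28)²/28² - 1255) - 36/(12 - 1*30) = ((1 + 84)²/784 - 1255) - 36/(12 - 30) = ((1/784)*85² - 1255) - 36/(-18) = ((1/784)*7225 - 1255) - 36*(-1)/18 = (7225/784 - 1255) - 1*(-2) = -976695/784 + 2 = -975127/784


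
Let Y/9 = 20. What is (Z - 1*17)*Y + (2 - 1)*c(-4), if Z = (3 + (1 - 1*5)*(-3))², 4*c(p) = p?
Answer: 37439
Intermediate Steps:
c(p) = p/4
Y = 180 (Y = 9*20 = 180)
Z = 225 (Z = (3 + (1 - 5)*(-3))² = (3 - 4*(-3))² = (3 + 12)² = 15² = 225)
(Z - 1*17)*Y + (2 - 1)*c(-4) = (225 - 1*17)*180 + (2 - 1)*((¼)*(-4)) = (225 - 17)*180 + 1*(-1) = 208*180 - 1 = 37440 - 1 = 37439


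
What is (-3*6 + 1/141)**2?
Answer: 6436369/19881 ≈ 323.74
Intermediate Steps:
(-3*6 + 1/141)**2 = (-18 + 1/141)**2 = (-2537/141)**2 = 6436369/19881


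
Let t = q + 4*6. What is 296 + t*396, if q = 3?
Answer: 10988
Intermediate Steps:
t = 27 (t = 3 + 4*6 = 3 + 24 = 27)
296 + t*396 = 296 + 27*396 = 296 + 10692 = 10988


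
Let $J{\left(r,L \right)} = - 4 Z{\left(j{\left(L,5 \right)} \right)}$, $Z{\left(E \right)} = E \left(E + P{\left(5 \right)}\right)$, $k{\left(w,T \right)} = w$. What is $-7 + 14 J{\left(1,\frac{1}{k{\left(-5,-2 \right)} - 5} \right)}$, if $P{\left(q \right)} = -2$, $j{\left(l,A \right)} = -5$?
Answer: $-1967$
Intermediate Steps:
$Z{\left(E \right)} = E \left(-2 + E\right)$ ($Z{\left(E \right)} = E \left(E - 2\right) = E \left(-2 + E\right)$)
$J{\left(r,L \right)} = -140$ ($J{\left(r,L \right)} = - 4 \left(- 5 \left(-2 - 5\right)\right) = - 4 \left(\left(-5\right) \left(-7\right)\right) = \left(-4\right) 35 = -140$)
$-7 + 14 J{\left(1,\frac{1}{k{\left(-5,-2 \right)} - 5} \right)} = -7 + 14 \left(-140\right) = -7 - 1960 = -1967$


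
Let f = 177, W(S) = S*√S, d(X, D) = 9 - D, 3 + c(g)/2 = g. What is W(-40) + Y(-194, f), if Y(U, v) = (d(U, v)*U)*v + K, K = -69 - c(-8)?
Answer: 5768737 - 80*I*√10 ≈ 5.7687e+6 - 252.98*I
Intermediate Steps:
c(g) = -6 + 2*g
W(S) = S^(3/2)
K = -47 (K = -69 - (-6 + 2*(-8)) = -69 - (-6 - 16) = -69 - 1*(-22) = -69 + 22 = -47)
Y(U, v) = -47 + U*v*(9 - v) (Y(U, v) = ((9 - v)*U)*v - 47 = (U*(9 - v))*v - 47 = U*v*(9 - v) - 47 = -47 + U*v*(9 - v))
W(-40) + Y(-194, f) = (-40)^(3/2) + (-47 - 1*(-194)*177*(-9 + 177)) = -80*I*√10 + (-47 - 1*(-194)*177*168) = -80*I*√10 + (-47 + 5768784) = -80*I*√10 + 5768737 = 5768737 - 80*I*√10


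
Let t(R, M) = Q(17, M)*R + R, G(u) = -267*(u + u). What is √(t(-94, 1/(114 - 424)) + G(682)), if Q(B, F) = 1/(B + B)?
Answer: I*√105278297/17 ≈ 603.56*I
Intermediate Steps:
G(u) = -534*u
Q(B, F) = 1/(2*B)
t(R, M) = 35*R/34 (t(R, M) = ((½)/17)*R + R = ((½)*(1/17))*R + R = R/34 + R = 35*R/34)
√(t(-94, 1/(114 - 424)) + G(682)) = √((35/34)*(-94) - 534*682) = √(-1645/17 - 364188) = √(-6192841/17) = I*√105278297/17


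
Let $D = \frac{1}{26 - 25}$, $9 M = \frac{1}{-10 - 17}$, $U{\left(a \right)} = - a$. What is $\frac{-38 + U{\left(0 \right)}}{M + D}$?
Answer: $- \frac{4617}{121} \approx -38.157$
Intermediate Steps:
$M = - \frac{1}{243}$ ($M = \frac{1}{9 \left(-10 - 17\right)} = \frac{1}{9 \left(-27\right)} = \frac{1}{9} \left(- \frac{1}{27}\right) = - \frac{1}{243} \approx -0.0041152$)
$D = 1$ ($D = 1^{-1} = 1$)
$\frac{-38 + U{\left(0 \right)}}{M + D} = \frac{-38 - 0}{- \frac{1}{243} + 1} = \frac{-38 + 0}{\frac{242}{243}} = \left(-38\right) \frac{243}{242} = - \frac{4617}{121}$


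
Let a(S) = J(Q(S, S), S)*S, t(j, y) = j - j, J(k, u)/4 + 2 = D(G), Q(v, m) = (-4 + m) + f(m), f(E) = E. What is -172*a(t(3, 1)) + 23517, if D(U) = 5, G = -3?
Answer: 23517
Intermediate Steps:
Q(v, m) = -4 + 2*m (Q(v, m) = (-4 + m) + m = -4 + 2*m)
J(k, u) = 12 (J(k, u) = -8 + 4*5 = -8 + 20 = 12)
t(j, y) = 0
a(S) = 12*S
-172*a(t(3, 1)) + 23517 = -2064*0 + 23517 = -172*0 + 23517 = 0 + 23517 = 23517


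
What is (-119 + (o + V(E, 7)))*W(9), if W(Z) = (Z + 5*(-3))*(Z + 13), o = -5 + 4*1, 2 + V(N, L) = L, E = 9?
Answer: 15180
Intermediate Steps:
V(N, L) = -2 + L
o = -1 (o = -5 + 4 = -1)
W(Z) = (-15 + Z)*(13 + Z) (W(Z) = (Z - 15)*(13 + Z) = (-15 + Z)*(13 + Z))
(-119 + (o + V(E, 7)))*W(9) = (-119 + (-1 + (-2 + 7)))*(-195 + 9**2 - 2*9) = (-119 + (-1 + 5))*(-195 + 81 - 18) = (-119 + 4)*(-132) = -115*(-132) = 15180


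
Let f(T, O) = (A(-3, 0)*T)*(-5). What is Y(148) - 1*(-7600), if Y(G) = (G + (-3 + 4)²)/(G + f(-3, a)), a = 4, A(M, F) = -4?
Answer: 668949/88 ≈ 7601.7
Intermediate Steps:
f(T, O) = 20*T (f(T, O) = -4*T*(-5) = 20*T)
Y(G) = (1 + G)/(-60 + G) (Y(G) = (G + (-3 + 4)²)/(G + 20*(-3)) = (G + 1²)/(G - 60) = (G + 1)/(-60 + G) = (1 + G)/(-60 + G))
Y(148) - 1*(-7600) = (1 + 148)/(-60 + 148) - 1*(-7600) = 149/88 + 7600 = 668949/88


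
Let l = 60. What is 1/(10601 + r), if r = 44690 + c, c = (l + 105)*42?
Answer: 1/62221 ≈ 1.6072e-5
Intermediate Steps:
c = 6930 (c = (60 + 105)*42 = 165*42 = 6930)
r = 51620 (r = 44690 + 6930 = 51620)
1/(10601 + r) = 1/(10601 + 51620) = 1/62221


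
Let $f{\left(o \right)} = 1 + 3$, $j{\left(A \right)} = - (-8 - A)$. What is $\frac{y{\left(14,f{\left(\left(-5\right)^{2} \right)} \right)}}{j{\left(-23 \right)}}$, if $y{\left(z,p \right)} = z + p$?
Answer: $- \frac{6}{5} \approx -1.2$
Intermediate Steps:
$j{\left(A \right)} = 8 + A$
$f{\left(o \right)} = 4$
$y{\left(z,p \right)} = p + z$
$\frac{y{\left(14,f{\left(\left(-5\right)^{2} \right)} \right)}}{j{\left(-23 \right)}} = \frac{4 + 14}{8 - 23} = \frac{18}{-15} = 18 \left(- \frac{1}{15}\right) = - \frac{6}{5}$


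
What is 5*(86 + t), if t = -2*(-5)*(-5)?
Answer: 180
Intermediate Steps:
t = -50 (t = 10*(-5) = -50)
5*(86 + t) = 5*(86 - 50) = 5*36 = 180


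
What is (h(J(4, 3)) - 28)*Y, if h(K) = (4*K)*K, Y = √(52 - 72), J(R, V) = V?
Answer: 16*I*√5 ≈ 35.777*I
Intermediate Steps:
Y = 2*I*√5 (Y = √(-20) = 2*I*√5 ≈ 4.4721*I)
h(K) = 4*K²
(h(J(4, 3)) - 28)*Y = (4*3² - 28)*(2*I*√5) = (4*9 - 28)*(2*I*√5) = (36 - 28)*(2*I*√5) = 8*(2*I*√5) = 16*I*√5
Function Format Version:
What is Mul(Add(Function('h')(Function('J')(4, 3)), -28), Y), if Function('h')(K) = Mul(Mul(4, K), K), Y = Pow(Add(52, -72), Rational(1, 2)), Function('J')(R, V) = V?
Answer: Mul(16, I, Pow(5, Rational(1, 2))) ≈ Mul(35.777, I)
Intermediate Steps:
Y = Mul(2, I, Pow(5, Rational(1, 2))) (Y = Pow(-20, Rational(1, 2)) = Mul(2, I, Pow(5, Rational(1, 2))) ≈ Mul(4.4721, I))
Function('h')(K) = Mul(4, Pow(K, 2))
Mul(Add(Function('h')(Function('J')(4, 3)), -28), Y) = Mul(Add(Mul(4, Pow(3, 2)), -28), Mul(2, I, Pow(5, Rational(1, 2)))) = Mul(Add(Mul(4, 9), -28), Mul(2, I, Pow(5, Rational(1, 2)))) = Mul(Add(36, -28), Mul(2, I, Pow(5, Rational(1, 2)))) = Mul(8, Mul(2, I, Pow(5, Rational(1, 2)))) = Mul(16, I, Pow(5, Rational(1, 2)))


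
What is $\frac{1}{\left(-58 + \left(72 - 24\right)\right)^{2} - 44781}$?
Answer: $- \frac{1}{44681} \approx -2.2381 \cdot 10^{-5}$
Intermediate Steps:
$\frac{1}{\left(-58 + \left(72 - 24\right)\right)^{2} - 44781} = \frac{1}{\left(-58 + 48\right)^{2} - 44781} = \frac{1}{\left(-10\right)^{2} - 44781} = \frac{1}{100 - 44781} = \frac{1}{-44681} = - \frac{1}{44681}$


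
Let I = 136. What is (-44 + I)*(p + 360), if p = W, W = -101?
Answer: 23828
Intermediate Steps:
p = -101
(-44 + I)*(p + 360) = (-44 + 136)*(-101 + 360) = 92*259 = 23828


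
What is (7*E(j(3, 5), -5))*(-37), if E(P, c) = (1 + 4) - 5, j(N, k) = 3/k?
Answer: 0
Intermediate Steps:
E(P, c) = 0 (E(P, c) = 5 - 5 = 0)
(7*E(j(3, 5), -5))*(-37) = (7*0)*(-37) = 0*(-37) = 0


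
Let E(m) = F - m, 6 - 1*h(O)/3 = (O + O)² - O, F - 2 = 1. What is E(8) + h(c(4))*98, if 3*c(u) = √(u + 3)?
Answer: 2533/3 + 98*√7 ≈ 1103.6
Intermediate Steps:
c(u) = √(3 + u)/3 (c(u) = √(u + 3)/3 = √(3 + u)/3)
F = 3 (F = 2 + 1 = 3)
h(O) = 18 - 12*O² + 3*O (h(O) = 18 - 3*((O + O)² - O) = 18 - 3*((2*O)² - O) = 18 - 3*(4*O² - O) = 18 - 3*(-O + 4*O²) = 18 + (-12*O² + 3*O) = 18 - 12*O² + 3*O)
E(m) = 3 - m
E(8) + h(c(4))*98 = (3 - 1*8) + (18 - 12*(√(3 + 4)/3)² + 3*(√(3 + 4)/3))*98 = (3 - 8) + (18 - 12*(√7/3)² + 3*(√7/3))*98 = -5 + (18 - 12*7/9 + √7)*98 = -5 + (18 - 28/3 + √7)*98 = -5 + (26/3 + √7)*98 = -5 + (2548/3 + 98*√7) = 2533/3 + 98*√7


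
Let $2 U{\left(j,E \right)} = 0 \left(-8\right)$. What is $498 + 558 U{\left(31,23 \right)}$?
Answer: $498$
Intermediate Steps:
$U{\left(j,E \right)} = 0$ ($U{\left(j,E \right)} = \frac{0 \left(-8\right)}{2} = \frac{1}{2} \cdot 0 = 0$)
$498 + 558 U{\left(31,23 \right)} = 498 + 558 \cdot 0 = 498 + 0 = 498$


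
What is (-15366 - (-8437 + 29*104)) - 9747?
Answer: -19692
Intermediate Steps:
(-15366 - (-8437 + 29*104)) - 9747 = (-15366 - (-8437 + 3016)) - 9747 = (-15366 - 1*(-5421)) - 9747 = (-15366 + 5421) - 9747 = -9945 - 9747 = -19692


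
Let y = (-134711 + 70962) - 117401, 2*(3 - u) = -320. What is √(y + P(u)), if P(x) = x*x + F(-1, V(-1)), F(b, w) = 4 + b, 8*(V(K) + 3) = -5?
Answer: I*√154578 ≈ 393.16*I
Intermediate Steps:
V(K) = -29/8 (V(K) = -3 + (⅛)*(-5) = -3 - 5/8 = -29/8)
u = 163 (u = 3 - ½*(-320) = 3 + 160 = 163)
P(x) = 3 + x² (P(x) = x*x + (4 - 1) = x² + 3 = 3 + x²)
y = -181150 (y = -63749 - 117401 = -181150)
√(y + P(u)) = √(-181150 + (3 + 163²)) = √(-181150 + (3 + 26569)) = √(-181150 + 26572) = √(-154578) = I*√154578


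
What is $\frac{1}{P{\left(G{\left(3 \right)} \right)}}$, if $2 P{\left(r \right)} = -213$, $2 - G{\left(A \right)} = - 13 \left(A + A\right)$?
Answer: $- \frac{2}{213} \approx -0.0093897$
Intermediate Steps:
$G{\left(A \right)} = 2 + 26 A$ ($G{\left(A \right)} = 2 - - 13 \left(A + A\right) = 2 - - 13 \cdot 2 A = 2 - - 26 A = 2 + 26 A$)
$P{\left(r \right)} = - \frac{213}{2}$ ($P{\left(r \right)} = \frac{1}{2} \left(-213\right) = - \frac{213}{2}$)
$\frac{1}{P{\left(G{\left(3 \right)} \right)}} = \frac{1}{- \frac{213}{2}} = - \frac{2}{213}$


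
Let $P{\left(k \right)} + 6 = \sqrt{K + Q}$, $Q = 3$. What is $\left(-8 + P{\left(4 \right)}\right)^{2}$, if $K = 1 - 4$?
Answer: $196$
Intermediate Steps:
$K = -3$ ($K = 1 - 4 = -3$)
$P{\left(k \right)} = -6$ ($P{\left(k \right)} = -6 + \sqrt{-3 + 3} = -6 + \sqrt{0} = -6 + 0 = -6$)
$\left(-8 + P{\left(4 \right)}\right)^{2} = \left(-8 - 6\right)^{2} = \left(-14\right)^{2} = 196$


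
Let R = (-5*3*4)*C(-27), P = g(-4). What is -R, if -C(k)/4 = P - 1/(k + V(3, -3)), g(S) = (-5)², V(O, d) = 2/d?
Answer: -498720/83 ≈ -6008.7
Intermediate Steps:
g(S) = 25
P = 25
C(k) = -100 + 4/(-⅔ + k) (C(k) = -4*(25 - 1/(k + 2/(-3))) = -4*(25 - 1/(k + 2*(-⅓))) = -4*(25 - 1/(k - ⅔)) = -4*(25 - 1/(-⅔ + k)) = -100 + 4/(-⅔ + k))
R = 498720/83 (R = (-5*3*4)*(4*(53 - 75*(-27))/(-2 + 3*(-27))) = (-15*4)*(4*(53 + 2025)/(-2 - 81)) = -240*2078/(-83) = -240*(-1)*2078/83 = -60*(-8312/83) = 498720/83 ≈ 6008.7)
-R = -1*498720/83 = -498720/83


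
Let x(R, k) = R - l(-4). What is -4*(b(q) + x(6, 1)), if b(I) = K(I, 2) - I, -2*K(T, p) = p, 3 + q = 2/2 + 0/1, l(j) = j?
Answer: -44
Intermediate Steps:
q = -2 (q = -3 + (2/2 + 0/1) = -3 + (2*(½) + 0*1) = -3 + (1 + 0) = -3 + 1 = -2)
K(T, p) = -p/2
x(R, k) = 4 + R (x(R, k) = R - 1*(-4) = R + 4 = 4 + R)
b(I) = -1 - I (b(I) = -½*2 - I = -1 - I)
-4*(b(q) + x(6, 1)) = -4*((-1 - 1*(-2)) + (4 + 6)) = -4*((-1 + 2) + 10) = -4*(1 + 10) = -4*11 = -44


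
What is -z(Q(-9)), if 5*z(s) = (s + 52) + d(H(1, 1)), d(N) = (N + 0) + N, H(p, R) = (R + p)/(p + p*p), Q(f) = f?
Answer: -9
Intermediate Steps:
H(p, R) = (R + p)/(p + p**2)
d(N) = 2*N (d(N) = N + N = 2*N)
z(s) = 54/5 + s/5 (z(s) = ((s + 52) + 2*((1 + 1)/(1*(1 + 1))))/5 = ((52 + s) + 2*(1*2/2))/5 = ((52 + s) + 2*(1*(1/2)*2))/5 = ((52 + s) + 2*1)/5 = ((52 + s) + 2)/5 = (54 + s)/5 = 54/5 + s/5)
-z(Q(-9)) = -(54/5 + (1/5)*(-9)) = -(54/5 - 9/5) = -1*9 = -9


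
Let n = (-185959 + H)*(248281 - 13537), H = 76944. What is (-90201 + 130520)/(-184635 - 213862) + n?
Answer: -10197784166448839/398497 ≈ -2.5591e+10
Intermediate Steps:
n = -25590617160 (n = (-185959 + 76944)*(248281 - 13537) = -109015*234744 = -25590617160)
(-90201 + 130520)/(-184635 - 213862) + n = (-90201 + 130520)/(-184635 - 213862) - 25590617160 = 40319/(-398497) - 25590617160 = 40319*(-1/398497) - 25590617160 = -40319/398497 - 25590617160 = -10197784166448839/398497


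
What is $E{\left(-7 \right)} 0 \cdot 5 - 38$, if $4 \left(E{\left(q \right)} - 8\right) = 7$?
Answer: $-38$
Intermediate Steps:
$E{\left(q \right)} = \frac{39}{4}$ ($E{\left(q \right)} = 8 + \frac{1}{4} \cdot 7 = 8 + \frac{7}{4} = \frac{39}{4}$)
$E{\left(-7 \right)} 0 \cdot 5 - 38 = \frac{39 \cdot 0 \cdot 5}{4} - 38 = \frac{39}{4} \cdot 0 - 38 = 0 - 38 = -38$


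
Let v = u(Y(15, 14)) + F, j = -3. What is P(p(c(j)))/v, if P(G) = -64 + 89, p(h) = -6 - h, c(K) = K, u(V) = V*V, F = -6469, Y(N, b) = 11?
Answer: -25/6348 ≈ -0.0039383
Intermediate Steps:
u(V) = V**2
P(G) = 25
v = -6348 (v = 11**2 - 6469 = 121 - 6469 = -6348)
P(p(c(j)))/v = 25/(-6348) = 25*(-1/6348) = -25/6348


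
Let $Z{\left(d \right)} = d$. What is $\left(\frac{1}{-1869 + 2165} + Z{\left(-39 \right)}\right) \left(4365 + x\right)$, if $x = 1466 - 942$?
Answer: $- \frac{56433727}{296} \approx -1.9065 \cdot 10^{5}$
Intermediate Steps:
$x = 524$ ($x = 1466 - 942 = 524$)
$\left(\frac{1}{-1869 + 2165} + Z{\left(-39 \right)}\right) \left(4365 + x\right) = \left(\frac{1}{-1869 + 2165} - 39\right) \left(4365 + 524\right) = \left(\frac{1}{296} - 39\right) 4889 = \left(- \frac{11543}{296}\right) 4889 = - \frac{56433727}{296}$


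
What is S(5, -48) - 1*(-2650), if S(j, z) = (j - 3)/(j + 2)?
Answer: 18552/7 ≈ 2650.3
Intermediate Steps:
S(j, z) = (-3 + j)/(2 + j)
S(5, -48) - 1*(-2650) = (-3 + 5)/(2 + 5) - 1*(-2650) = 2/7 + 2650 = 18552/7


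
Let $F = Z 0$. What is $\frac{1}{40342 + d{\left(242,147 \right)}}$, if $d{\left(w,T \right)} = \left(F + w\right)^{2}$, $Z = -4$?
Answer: $\frac{1}{98906} \approx 1.0111 \cdot 10^{-5}$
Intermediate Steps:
$F = 0$ ($F = \left(-4\right) 0 = 0$)
$d{\left(w,T \right)} = w^{2}$ ($d{\left(w,T \right)} = \left(0 + w\right)^{2} = w^{2}$)
$\frac{1}{40342 + d{\left(242,147 \right)}} = \frac{1}{40342 + 242^{2}} = \frac{1}{40342 + 58564} = \frac{1}{98906}$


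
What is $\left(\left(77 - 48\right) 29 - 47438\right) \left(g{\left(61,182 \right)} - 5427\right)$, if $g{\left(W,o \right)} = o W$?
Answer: $-264437975$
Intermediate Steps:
$g{\left(W,o \right)} = W o$
$\left(\left(77 - 48\right) 29 - 47438\right) \left(g{\left(61,182 \right)} - 5427\right) = \left(\left(77 - 48\right) 29 - 47438\right) \left(61 \cdot 182 - 5427\right) = \left(29 \cdot 29 - 47438\right) \left(11102 - 5427\right) = \left(841 - 47438\right) 5675 = \left(-46597\right) 5675 = -264437975$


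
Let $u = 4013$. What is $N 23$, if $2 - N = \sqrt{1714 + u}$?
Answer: $46 - 23 \sqrt{5727} \approx -1694.6$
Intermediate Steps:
$N = 2 - \sqrt{5727}$ ($N = 2 - \sqrt{1714 + 4013} = 2 - \sqrt{5727} \approx -73.677$)
$N 23 = \left(2 - \sqrt{5727}\right) 23 = 46 - 23 \sqrt{5727}$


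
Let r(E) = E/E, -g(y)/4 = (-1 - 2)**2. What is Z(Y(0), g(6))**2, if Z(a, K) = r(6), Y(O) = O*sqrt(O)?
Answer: 1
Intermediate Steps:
g(y) = -36 (g(y) = -4*(-1 - 2)**2 = -4*(-3)**2 = -4*9 = -36)
Y(O) = O**(3/2)
r(E) = 1
Z(a, K) = 1
Z(Y(0), g(6))**2 = 1**2 = 1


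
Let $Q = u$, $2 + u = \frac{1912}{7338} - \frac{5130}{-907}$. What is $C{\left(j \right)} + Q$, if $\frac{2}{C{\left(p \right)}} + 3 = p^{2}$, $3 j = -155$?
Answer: $\frac{156418868551}{39930068217} \approx 3.9173$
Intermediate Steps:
$j = - \frac{155}{3}$ ($j = \frac{1}{3} \left(-155\right) = - \frac{155}{3} \approx -51.667$)
$u = \frac{13033496}{3327783}$ ($u = -2 + \left(\frac{1912}{7338} - \frac{5130}{-907}\right) = -2 + \left(1912 \cdot \frac{1}{7338} - - \frac{5130}{907}\right) = -2 + \left(\frac{956}{3669} + \frac{5130}{907}\right) = -2 + \frac{19689062}{3327783} = \frac{13033496}{3327783} \approx 3.9166$)
$C{\left(p \right)} = \frac{2}{-3 + p^{2}}$
$Q = \frac{13033496}{3327783} \approx 3.9166$
$C{\left(j \right)} + Q = \frac{2}{-3 + \left(- \frac{155}{3}\right)^{2}} + \frac{13033496}{3327783} = \frac{2}{-3 + \frac{24025}{9}} + \frac{13033496}{3327783} = \frac{2}{\frac{23998}{9}} + \frac{13033496}{3327783} = 2 \cdot \frac{9}{23998} + \frac{13033496}{3327783} = \frac{9}{11999} + \frac{13033496}{3327783} = \frac{156418868551}{39930068217}$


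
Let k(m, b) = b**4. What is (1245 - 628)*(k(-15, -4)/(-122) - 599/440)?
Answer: -57294003/26840 ≈ -2134.6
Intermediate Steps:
(1245 - 628)*(k(-15, -4)/(-122) - 599/440) = (1245 - 628)*((-4)**4/(-122) - 599/440) = 617*(256*(-1/122) - 599*1/440) = 617*(-128/61 - 599/440) = 617*(-92859/26840) = -57294003/26840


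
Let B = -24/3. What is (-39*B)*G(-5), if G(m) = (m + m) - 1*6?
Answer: -4992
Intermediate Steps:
B = -8 (B = -24/3 = -3*8/3 = -8)
G(m) = -6 + 2*m (G(m) = 2*m - 6 = -6 + 2*m)
(-39*B)*G(-5) = (-39*(-8))*(-6 + 2*(-5)) = 312*(-6 - 10) = 312*(-16) = -4992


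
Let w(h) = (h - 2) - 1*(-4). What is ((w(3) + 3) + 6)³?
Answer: 2744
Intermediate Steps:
w(h) = 2 + h (w(h) = (-2 + h) + 4 = 2 + h)
((w(3) + 3) + 6)³ = (((2 + 3) + 3) + 6)³ = ((5 + 3) + 6)³ = (8 + 6)³ = 14³ = 2744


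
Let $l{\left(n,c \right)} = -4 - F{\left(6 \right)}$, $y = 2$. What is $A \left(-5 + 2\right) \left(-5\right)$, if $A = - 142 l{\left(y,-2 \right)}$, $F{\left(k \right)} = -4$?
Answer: $0$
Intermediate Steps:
$l{\left(n,c \right)} = 0$ ($l{\left(n,c \right)} = -4 - -4 = -4 + 4 = 0$)
$A = 0$ ($A = \left(-142\right) 0 = 0$)
$A \left(-5 + 2\right) \left(-5\right) = 0 \left(-5 + 2\right) \left(-5\right) = 0 \left(\left(-3\right) \left(-5\right)\right) = 0 \cdot 15 = 0$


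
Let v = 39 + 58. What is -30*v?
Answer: -2910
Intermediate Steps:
v = 97
-30*v = -30*97 = -2910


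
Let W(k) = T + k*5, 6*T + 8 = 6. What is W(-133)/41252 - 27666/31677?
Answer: -290588399/326684901 ≈ -0.88951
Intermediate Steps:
T = -⅓ (T = -4/3 + (⅙)*6 = -4/3 + 1 = -⅓ ≈ -0.33333)
W(k) = -⅓ + 5*k (W(k) = -⅓ + k*5 = -⅓ + 5*k)
W(-133)/41252 - 27666/31677 = (-⅓ + 5*(-133))/41252 - 27666/31677 = (-⅓ - 665)*(1/41252) - 27666*1/31677 = -1996/3*1/41252 - 9222/10559 = -499/30939 - 9222/10559 = -290588399/326684901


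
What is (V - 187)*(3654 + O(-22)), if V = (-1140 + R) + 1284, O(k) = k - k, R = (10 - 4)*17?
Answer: 215586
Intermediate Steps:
R = 102 (R = 6*17 = 102)
O(k) = 0
V = 246 (V = (-1140 + 102) + 1284 = -1038 + 1284 = 246)
(V - 187)*(3654 + O(-22)) = (246 - 187)*(3654 + 0) = 59*3654 = 215586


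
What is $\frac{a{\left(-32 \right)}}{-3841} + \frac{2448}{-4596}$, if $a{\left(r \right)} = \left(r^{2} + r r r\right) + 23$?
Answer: $\frac{11365579}{1471103} \approx 7.7259$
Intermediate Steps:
$a{\left(r \right)} = 23 + r^{2} + r^{3}$ ($a{\left(r \right)} = \left(r^{2} + r^{2} r\right) + 23 = \left(r^{2} + r^{3}\right) + 23 = 23 + r^{2} + r^{3}$)
$\frac{a{\left(-32 \right)}}{-3841} + \frac{2448}{-4596} = \frac{23 + \left(-32\right)^{2} + \left(-32\right)^{3}}{-3841} + \frac{2448}{-4596} = \left(23 + 1024 - 32768\right) \left(- \frac{1}{3841}\right) + 2448 \left(- \frac{1}{4596}\right) = \left(-31721\right) \left(- \frac{1}{3841}\right) - \frac{204}{383} = \frac{31721}{3841} - \frac{204}{383} = \frac{11365579}{1471103}$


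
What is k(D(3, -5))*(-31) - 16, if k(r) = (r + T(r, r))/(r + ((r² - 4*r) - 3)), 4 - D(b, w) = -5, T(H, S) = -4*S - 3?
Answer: 38/17 ≈ 2.2353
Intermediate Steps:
T(H, S) = -3 - 4*S
D(b, w) = 9 (D(b, w) = 4 - 1*(-5) = 4 + 5 = 9)
k(r) = (-3 - 3*r)/(-3 + r² - 3*r) (k(r) = (r + (-3 - 4*r))/(r + ((r² - 4*r) - 3)) = (-3 - 3*r)/(r + (-3 + r² - 4*r)) = (-3 - 3*r)/(-3 + r² - 3*r))
k(D(3, -5))*(-31) - 16 = (3*(1 + 9)/(3 - 1*9² + 3*9))*(-31) - 16 = (3*10/(3 - 1*81 + 27))*(-31) - 16 = (3*10/(3 - 81 + 27))*(-31) - 16 = (3*10/(-51))*(-31) - 16 = (3*(-1/51)*10)*(-31) - 16 = -10/17*(-31) - 16 = 310/17 - 16 = 38/17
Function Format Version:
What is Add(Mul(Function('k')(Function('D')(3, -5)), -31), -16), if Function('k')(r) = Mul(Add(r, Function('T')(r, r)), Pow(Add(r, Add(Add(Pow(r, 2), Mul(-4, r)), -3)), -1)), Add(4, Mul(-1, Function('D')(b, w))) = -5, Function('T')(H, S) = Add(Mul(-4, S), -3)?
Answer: Rational(38, 17) ≈ 2.2353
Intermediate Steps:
Function('T')(H, S) = Add(-3, Mul(-4, S))
Function('D')(b, w) = 9 (Function('D')(b, w) = Add(4, Mul(-1, -5)) = Add(4, 5) = 9)
Function('k')(r) = Mul(Pow(Add(-3, Pow(r, 2), Mul(-3, r)), -1), Add(-3, Mul(-3, r))) (Function('k')(r) = Mul(Add(r, Add(-3, Mul(-4, r))), Pow(Add(r, Add(Add(Pow(r, 2), Mul(-4, r)), -3)), -1)) = Mul(Add(-3, Mul(-3, r)), Pow(Add(r, Add(-3, Pow(r, 2), Mul(-4, r))), -1)) = Mul(Add(-3, Mul(-3, r)), Pow(Add(-3, Pow(r, 2), Mul(-3, r)), -1)) = Mul(Pow(Add(-3, Pow(r, 2), Mul(-3, r)), -1), Add(-3, Mul(-3, r))))
Add(Mul(Function('k')(Function('D')(3, -5)), -31), -16) = Add(Mul(Mul(3, Pow(Add(3, Mul(-1, Pow(9, 2)), Mul(3, 9)), -1), Add(1, 9)), -31), -16) = Add(Mul(Mul(3, Pow(Add(3, Mul(-1, 81), 27), -1), 10), -31), -16) = Add(Mul(Mul(3, Pow(Add(3, -81, 27), -1), 10), -31), -16) = Add(Mul(Mul(3, Pow(-51, -1), 10), -31), -16) = Add(Mul(Mul(3, Rational(-1, 51), 10), -31), -16) = Add(Mul(Rational(-10, 17), -31), -16) = Add(Rational(310, 17), -16) = Rational(38, 17)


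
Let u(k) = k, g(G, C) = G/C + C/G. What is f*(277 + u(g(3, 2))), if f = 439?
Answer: 735325/6 ≈ 1.2255e+5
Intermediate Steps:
g(G, C) = C/G + G/C
f*(277 + u(g(3, 2))) = 439*(277 + (2/3 + 3/2)) = 439*(277 + (2*(⅓) + 3*(½))) = 439*(277 + (⅔ + 3/2)) = 439*(277 + 13/6) = 439*(1675/6) = 735325/6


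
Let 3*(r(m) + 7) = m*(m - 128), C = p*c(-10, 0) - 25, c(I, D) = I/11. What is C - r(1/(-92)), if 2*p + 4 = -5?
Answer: -4014523/279312 ≈ -14.373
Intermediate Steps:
p = -9/2 (p = -2 + (½)*(-5) = -2 - 5/2 = -9/2 ≈ -4.5000)
c(I, D) = I/11 (c(I, D) = I*(1/11) = I/11)
C = -230/11 (C = -9*(-10)/22 - 25 = -9/2*(-10/11) - 25 = 45/11 - 25 = -230/11 ≈ -20.909)
r(m) = -7 + m*(-128 + m)/3 (r(m) = -7 + (m*(m - 128))/3 = -7 + (m*(-128 + m))/3 = -7 + m*(-128 + m)/3)
C - r(1/(-92)) = -230/11 - (-7 - 128/3/(-92) + (1/(-92))²/3) = -230/11 - (-7 - 128/3*(-1/92) + (-1/92)²/3) = -230/11 - (-7 + 32/69 + (⅓)*(1/8464)) = -230/11 - (-7 + 32/69 + 1/25392) = -230/11 - 1*(-165967/25392) = -230/11 + 165967/25392 = -4014523/279312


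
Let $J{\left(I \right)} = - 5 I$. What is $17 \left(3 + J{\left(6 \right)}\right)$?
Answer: $-459$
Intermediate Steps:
$17 \left(3 + J{\left(6 \right)}\right) = 17 \left(3 - 30\right) = 17 \left(-27\right) = -459$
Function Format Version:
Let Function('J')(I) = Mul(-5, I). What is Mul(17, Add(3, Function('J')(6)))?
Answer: -459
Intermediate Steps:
Mul(17, Add(3, Function('J')(6))) = Mul(17, Add(3, Mul(-5, 6))) = Mul(17, Add(3, -30)) = Mul(17, -27) = -459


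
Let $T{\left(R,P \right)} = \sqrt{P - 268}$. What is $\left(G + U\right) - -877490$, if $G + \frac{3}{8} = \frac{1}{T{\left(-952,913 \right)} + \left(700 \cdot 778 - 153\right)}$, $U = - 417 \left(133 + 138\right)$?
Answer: $\frac{453219755583747945}{592845070328} - \frac{\sqrt{645}}{296422535164} \approx 7.6448 \cdot 10^{5}$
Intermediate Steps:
$T{\left(R,P \right)} = \sqrt{-268 + P}$
$U = -113007$ ($U = \left(-417\right) 271 = -113007$)
$G = - \frac{3}{8} + \frac{1}{544447 + \sqrt{645}}$ ($G = - \frac{3}{8} + \frac{1}{\sqrt{-268 + 913} + \left(700 \cdot 778 - 153\right)} = - \frac{3}{8} + \frac{1}{\sqrt{645} + \left(544600 - 153\right)} = - \frac{3}{8} + \frac{1}{\sqrt{645} + 544447} = - \frac{3}{8} + \frac{1}{544447 + \sqrt{645}} \approx -0.375$)
$\left(G + U\right) - -877490 = \left(\left(- \frac{222315812479}{592845070328} - \frac{\sqrt{645}}{296422535164}\right) - 113007\right) - -877490 = \left(- \frac{66995865178368775}{592845070328} - \frac{\sqrt{645}}{296422535164}\right) + 877490 = \frac{453219755583747945}{592845070328} - \frac{\sqrt{645}}{296422535164}$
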